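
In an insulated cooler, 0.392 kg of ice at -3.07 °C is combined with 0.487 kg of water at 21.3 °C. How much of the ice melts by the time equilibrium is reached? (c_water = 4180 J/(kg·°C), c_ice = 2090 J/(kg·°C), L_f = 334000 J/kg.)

m_melted ≈ 0.122 kg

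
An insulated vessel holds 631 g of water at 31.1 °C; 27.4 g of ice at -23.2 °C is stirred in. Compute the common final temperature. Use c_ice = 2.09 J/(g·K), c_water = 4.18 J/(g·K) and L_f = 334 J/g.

T_f ≈ 26.0 °C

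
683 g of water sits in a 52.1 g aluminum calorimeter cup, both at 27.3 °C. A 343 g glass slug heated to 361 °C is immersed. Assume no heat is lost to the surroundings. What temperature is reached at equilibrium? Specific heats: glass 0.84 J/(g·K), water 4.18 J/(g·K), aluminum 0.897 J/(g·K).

T_f ≈ 57.4 °C

Let T be the final temperature. ΣQ_i = 0:
343*0.84*(T − 361) + 683*4.18*(T − 27.3) + 52.1*0.897*(T − 27.3) = 0
3189.8 T = 183227
T = 183227/3189.8 ≈ 57.44 °C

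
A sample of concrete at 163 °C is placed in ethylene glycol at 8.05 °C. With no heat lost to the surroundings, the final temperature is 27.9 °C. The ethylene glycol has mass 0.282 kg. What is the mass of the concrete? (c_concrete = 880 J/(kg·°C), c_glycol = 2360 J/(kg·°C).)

Net heat exchanged in the isolated system is zero:
m×880×(27.9 − 163) + 0.282×2360×(27.9 − 8.05) = 0
-118888 m = -13211
m = -13211/-118888 ≈ 0.1111 kg

m ≈ 0.111 kg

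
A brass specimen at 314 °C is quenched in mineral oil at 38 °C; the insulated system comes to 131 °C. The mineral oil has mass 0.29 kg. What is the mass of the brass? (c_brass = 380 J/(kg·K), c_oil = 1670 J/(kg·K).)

m ≈ 0.648 kg

|Q_brass| = |Q_oil|:
m×380×(314 − 131) = 0.29×1670×(131 − 38)
69540 m = 45040  ⇒  m ≈ 0.6477 kg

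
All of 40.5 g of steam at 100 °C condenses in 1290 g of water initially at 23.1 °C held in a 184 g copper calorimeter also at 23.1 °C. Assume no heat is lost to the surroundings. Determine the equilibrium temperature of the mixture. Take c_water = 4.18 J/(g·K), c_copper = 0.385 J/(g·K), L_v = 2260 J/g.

T_f ≈ 41.7 °C

Taking heat into each body as positive, Σ m c ΔT = 0:
steam→water at 100 °C releases m L_v = 40.5·2260 = 91530; condensed water 100 °C→T: 169.29(T − 100); original water: 5392.2(T − 23.1); cup: 70.84(T − 23.1)
5632.3 T = 91530 + 16929 + 126196 = 234655
T ≈ 41.66 °C (< 100 °C, so full condensation is consistent).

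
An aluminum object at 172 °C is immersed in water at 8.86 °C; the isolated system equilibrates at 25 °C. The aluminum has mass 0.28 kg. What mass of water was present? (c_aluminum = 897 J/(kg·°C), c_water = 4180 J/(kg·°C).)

m ≈ 0.547 kg

Net heat exchanged in the isolated system is zero:
0.28·897·(25 − 172) + m·4180·(25 − 8.86) = 0
67465 m = 36921
m = 36921/67465 ≈ 0.5473 kg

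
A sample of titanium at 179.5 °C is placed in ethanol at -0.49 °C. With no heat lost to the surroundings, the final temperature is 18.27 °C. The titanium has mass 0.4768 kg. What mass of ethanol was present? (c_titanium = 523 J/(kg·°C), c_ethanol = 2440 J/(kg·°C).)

Heat lost by the titanium = heat gained by the ethanol:
0.4768·523·(179.5 − 18.27) = m·2440·(18.27 − (-0.49))
45774 m = 40205  ⇒  m ≈ 0.8783 kg

m ≈ 0.878 kg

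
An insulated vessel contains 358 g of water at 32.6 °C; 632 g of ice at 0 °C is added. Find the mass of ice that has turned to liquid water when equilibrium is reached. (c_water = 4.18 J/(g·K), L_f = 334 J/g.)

Heat available from the water dropping to 0 °C: 358×4.18×32.6 = 48784 J.
To melt every bit of ice: 632×334 = 211088 J.
Since 48784 < 211088 J, not all the ice melts; equilibrium is at 0 °C.
Mass melted = 48784/334 ≈ 146.1 g.

m_melted ≈ 146 g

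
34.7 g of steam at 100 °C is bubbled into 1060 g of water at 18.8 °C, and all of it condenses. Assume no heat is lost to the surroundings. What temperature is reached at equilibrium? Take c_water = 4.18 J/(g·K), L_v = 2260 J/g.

Sum of m c ΔT and latent-heat terms is zero:
steam→water at 100 °C releases m L_v = 34.7×2260 = 78422
  condensed water 100 °C→T: 145.05(T − 100)
  water warms: 1060×4.18×(T − 18.8) = 4430.8(T − 18.8)
4575.8 T = 78422 + 14505 + 83299 = 176226
T ≈ 38.51 °C — below 100 °C, confirming all the steam condensed.

T_f ≈ 38.5 °C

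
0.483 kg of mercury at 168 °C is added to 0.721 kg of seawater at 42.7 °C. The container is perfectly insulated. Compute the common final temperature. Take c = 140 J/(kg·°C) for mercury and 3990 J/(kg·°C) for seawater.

Let T be the final temperature. ΣQ_i = 0:
0.483×140×(T − 168) + 0.721×3990×(T − 42.7) = 0
67.62(T − 168) + 2876.8(T − 42.7) = 0
2944.4 T = 134199
T = 134199 / 2944.4 = 45.6 °C

T_f ≈ 45.6 °C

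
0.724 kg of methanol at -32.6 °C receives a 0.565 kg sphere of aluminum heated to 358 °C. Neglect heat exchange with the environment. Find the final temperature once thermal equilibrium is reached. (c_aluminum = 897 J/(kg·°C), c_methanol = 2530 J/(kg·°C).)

T_f ≈ 52.1 °C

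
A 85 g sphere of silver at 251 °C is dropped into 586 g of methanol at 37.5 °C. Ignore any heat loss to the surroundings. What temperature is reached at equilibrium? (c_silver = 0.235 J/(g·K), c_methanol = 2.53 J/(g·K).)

With ΣQ=0 the equilibrium temperature is the m·c-weighted mean:
T_f = (19.97×251 + 1482.6×37.5) / (19.97 + 1482.6)
    = 60610 / 1502.6 ≈ 40.34 °C

T_f ≈ 40.3 °C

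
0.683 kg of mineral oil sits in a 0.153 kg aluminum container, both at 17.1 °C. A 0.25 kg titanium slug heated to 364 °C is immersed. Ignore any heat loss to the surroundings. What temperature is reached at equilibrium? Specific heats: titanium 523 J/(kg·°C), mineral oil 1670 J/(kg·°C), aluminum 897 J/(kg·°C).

T_f ≈ 49.3 °C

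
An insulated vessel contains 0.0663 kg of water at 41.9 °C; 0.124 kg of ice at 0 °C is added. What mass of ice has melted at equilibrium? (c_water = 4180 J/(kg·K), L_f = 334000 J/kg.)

m_melted ≈ 0.0348 kg

Heat available from the water dropping to 0 °C: 0.0663·4180·41.9 = 11612 J.
Fully melting the ice requires m_ice L_f = 0.124·334000 = 41416 J.
11612 J < 41416 J, so only part of the ice melts and the system sits at 0 °C.
m_melt = 11612 / L_f = 0.03477 kg.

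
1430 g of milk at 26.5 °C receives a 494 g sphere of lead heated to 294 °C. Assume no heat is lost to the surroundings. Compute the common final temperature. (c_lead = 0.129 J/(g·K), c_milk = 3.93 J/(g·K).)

Setting the total heat transfer to zero:
494*0.129*(T − 294) + 1430*3.93*(T − 26.5) = 0
63.73(T − 294) + 5619.9(T − 26.5) = 0
5683.6 T = 167663
T = 167663/5683.6 ≈ 29.50 °C

T_f ≈ 29.5 °C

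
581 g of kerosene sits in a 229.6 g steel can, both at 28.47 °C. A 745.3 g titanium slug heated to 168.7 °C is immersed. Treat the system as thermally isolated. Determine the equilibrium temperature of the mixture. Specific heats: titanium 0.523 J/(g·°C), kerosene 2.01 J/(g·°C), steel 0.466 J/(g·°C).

Energy conservation, ΣQ = 0:
745.3×0.523×(T − 168.7) + 581×2.01×(T − 28.47) + 229.6×0.466×(T − 28.47) = 0
389.79(T − 168.7) + 1167.8(T − 28.47) + 106.99(T − 28.47) = 0
1664.6 T = 102052
T = 102052 / 1664.6 = 61.3 °C

T_f ≈ 61.3 °C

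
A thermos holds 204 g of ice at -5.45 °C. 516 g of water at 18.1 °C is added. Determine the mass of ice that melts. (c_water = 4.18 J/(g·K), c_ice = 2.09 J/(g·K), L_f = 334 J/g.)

m_melted ≈ 110 g

Heat available from the water dropping to 0 °C: 516×4.18×18.1 = 39040 J.
Warming the ice to 0 °C takes 204×2.09×5.45 = 2323.7 J, leaving 36716 J for melting.
Melting all 204 g of ice would need 204×334 = 68136 J.
That's not enough to melt it all — equilibrium is at 0 °C with ice remaining.
m_melted×334 = 36716  ⇒  m_melted ≈ 109.9 g.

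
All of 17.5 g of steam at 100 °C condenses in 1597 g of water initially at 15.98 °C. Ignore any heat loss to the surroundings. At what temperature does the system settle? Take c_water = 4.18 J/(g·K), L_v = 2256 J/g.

T_f ≈ 22.7 °C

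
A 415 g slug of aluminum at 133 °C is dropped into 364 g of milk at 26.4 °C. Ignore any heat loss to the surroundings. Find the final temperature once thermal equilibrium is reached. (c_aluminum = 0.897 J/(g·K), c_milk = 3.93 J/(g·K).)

T_f ≈ 48.4 °C

Net heat exchanged in the isolated system is zero:
415*0.897*(T − 133) + 364*3.93*(T − 26.4) = 0
372.25(T − 133) + 1430.5(T − 26.4) = 0
1802.8 T = 87276
T = 87276 / 1802.8 = 48.4 °C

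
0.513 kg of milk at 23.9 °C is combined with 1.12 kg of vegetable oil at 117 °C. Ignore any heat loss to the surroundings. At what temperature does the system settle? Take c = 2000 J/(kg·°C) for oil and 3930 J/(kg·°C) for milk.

T_f ≈ 72.9 °C

Net heat exchanged in the isolated system is zero:
1.12·2000·(T − 117) + 0.513·3930·(T − 23.9) = 0
2240(T − 117) + 2016.1(T − 23.9) = 0
(2240 + 2016.1) T = 2240·117 + 2016.1·23.9
T ≈ 72.90 °C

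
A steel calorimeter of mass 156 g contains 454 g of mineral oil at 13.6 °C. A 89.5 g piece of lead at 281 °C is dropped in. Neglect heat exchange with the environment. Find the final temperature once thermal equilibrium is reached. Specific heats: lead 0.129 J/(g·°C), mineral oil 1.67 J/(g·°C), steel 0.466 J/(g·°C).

With ΣQ=0 the equilibrium temperature is the m·c-weighted mean:
T_f = (11.55*281 + 758.18*13.6 + 72.7*13.6) / (11.55 + 758.18 + 72.7)
    = 14544 / 842.42 ≈ 17.26 °C

T_f ≈ 17.3 °C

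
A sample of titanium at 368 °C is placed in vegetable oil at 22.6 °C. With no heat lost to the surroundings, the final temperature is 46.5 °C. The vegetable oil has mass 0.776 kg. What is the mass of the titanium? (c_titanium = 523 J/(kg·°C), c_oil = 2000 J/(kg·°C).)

m ≈ 0.221 kg

Let T be the final temperature. ΣQ_i = 0:
m·523·(46.5 − 368) + 0.776·2000·(46.5 − 22.6) = 0
-168144 m = -37093
m = -37093/-168144 ≈ 0.2206 kg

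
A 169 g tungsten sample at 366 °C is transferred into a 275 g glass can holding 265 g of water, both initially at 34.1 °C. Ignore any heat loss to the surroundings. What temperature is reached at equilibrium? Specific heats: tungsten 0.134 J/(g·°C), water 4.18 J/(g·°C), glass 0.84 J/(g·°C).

T_f ≈ 39.6 °C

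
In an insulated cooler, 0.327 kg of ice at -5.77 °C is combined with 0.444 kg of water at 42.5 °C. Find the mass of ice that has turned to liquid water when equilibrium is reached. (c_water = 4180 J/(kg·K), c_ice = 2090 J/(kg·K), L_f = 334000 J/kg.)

Water can give up m c ΔT = 0.444·4180·42.5 = 78877 J before reaching 0 °C.
Of that, 0.327·2090·5.77 = 3943.4 J goes to bring the ice to 0 °C, leaving 74933 J.
Melting all 0.327 kg of ice would need 0.327·334000 = 109218 J.
Since 74933 < 109218 J, not all the ice melts; equilibrium is at 0 °C.
m_melt = 74933 / L_f = 0.2244 kg.

m_melted ≈ 0.224 kg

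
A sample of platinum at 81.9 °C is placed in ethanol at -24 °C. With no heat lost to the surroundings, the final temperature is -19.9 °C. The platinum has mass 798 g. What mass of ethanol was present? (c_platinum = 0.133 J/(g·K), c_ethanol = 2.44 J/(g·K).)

Heat lost by the platinum = heat gained by the ethanol:
798·0.133·(81.9 − -19.9) = m·2.44·(-19.9 − (-24))
10 m = 10804  ⇒  m ≈ 1080 g

m ≈ 1080 g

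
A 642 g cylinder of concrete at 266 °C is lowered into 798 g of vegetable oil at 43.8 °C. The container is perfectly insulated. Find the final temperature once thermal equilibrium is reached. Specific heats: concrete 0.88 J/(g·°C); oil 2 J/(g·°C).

T_f ≈ 101.9 °C

T_f is the heat-capacity-weighted average of the initial temperatures:
T_f = (564.96*266 + 1596*43.8) / (564.96 + 1596)
    = 220184 / 2161 ≈ 101.89 °C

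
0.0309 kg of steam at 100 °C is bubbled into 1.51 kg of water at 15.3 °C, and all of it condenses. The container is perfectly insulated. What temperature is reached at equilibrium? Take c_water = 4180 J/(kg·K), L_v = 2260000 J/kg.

T_f ≈ 27.8 °C

Energy conservation, ΣQ = 0:
latent heat released on condensation: 0.0309·2260000 = 69834
  condensed water 100 °C→T: 129.16(T − 100)
  original water: 6311.8(T − 15.3)
6441 T = 69834 + 12916 + 96571 = 179321
T ≈ 27.84 °C (< 100 °C, so full condensation is consistent).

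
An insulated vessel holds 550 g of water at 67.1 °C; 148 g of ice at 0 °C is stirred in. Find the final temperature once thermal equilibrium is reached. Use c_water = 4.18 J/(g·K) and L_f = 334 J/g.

T_f ≈ 35.9 °C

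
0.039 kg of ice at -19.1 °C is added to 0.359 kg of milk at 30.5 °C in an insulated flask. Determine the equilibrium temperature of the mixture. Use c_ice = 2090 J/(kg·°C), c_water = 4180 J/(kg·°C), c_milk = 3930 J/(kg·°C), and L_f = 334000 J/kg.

T_f ≈ 18.1 °C

Setting the total heat transfer to zero:
ice -19.1→0 °C: 0.039×2090×19.1 = 1556.8
  latent heat to melt: 0.039×334000 = 13026
  meltwater 0→T: 0.039×4180×T = 163.02 T
  milk cools: 0.359×3930×(T − 30.5) = 1410.9(T − 30.5)
1573.9 T = 43032 − 14583 = 28449
T ≈ 18.08 °C — above 0 °C, consistent with complete melting.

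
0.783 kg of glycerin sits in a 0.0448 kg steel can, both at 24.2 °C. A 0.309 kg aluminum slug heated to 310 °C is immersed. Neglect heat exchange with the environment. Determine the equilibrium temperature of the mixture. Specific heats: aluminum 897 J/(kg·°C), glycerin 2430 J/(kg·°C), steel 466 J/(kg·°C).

T_f = Σ m_i c_i T_i / Σ m_i c_i:
T_f = (277.17·310 + 1902.7·24.2 + 20.88·24.2) / (277.17 + 1902.7 + 20.88)
    = 132474 / 2200.7 ≈ 60.20 °C

T_f ≈ 60.2 °C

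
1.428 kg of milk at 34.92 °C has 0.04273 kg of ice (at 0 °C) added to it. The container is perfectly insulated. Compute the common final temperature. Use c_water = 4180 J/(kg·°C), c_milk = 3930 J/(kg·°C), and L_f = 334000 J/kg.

T_f ≈ 31.4 °C

Sum of m c ΔT and latent-heat terms is zero:
melt ice: 0.04273×334000 = 14272
  warm the meltwater: 178.61 T
  milk cools: 1.428×3930×(T − 34.92) = 5612(T − 34.92)
5790.7 T = 195972 − 14272 = 181701
T ≈ 31.38 °C (positive, so assuming full melt was valid).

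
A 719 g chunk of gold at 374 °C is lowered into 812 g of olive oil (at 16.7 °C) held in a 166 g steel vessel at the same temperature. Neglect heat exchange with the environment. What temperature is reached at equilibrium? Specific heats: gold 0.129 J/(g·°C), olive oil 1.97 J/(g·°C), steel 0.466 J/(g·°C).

T_f ≈ 35.4 °C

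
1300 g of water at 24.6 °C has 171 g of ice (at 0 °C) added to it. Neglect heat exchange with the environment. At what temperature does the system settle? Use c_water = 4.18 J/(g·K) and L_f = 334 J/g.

Sum of m c ΔT and latent-heat terms is zero:
fusion: m_ice L_f = 171·334 = 57114
  meltwater 0→T: 171·4.18·T = 714.78 T
  water: 5434(T − 24.6)
6148.8 T = 133676 − 57114 = 76562
T ≈ 12.45 °C (positive, so assuming full melt was valid).

T_f ≈ 12.5 °C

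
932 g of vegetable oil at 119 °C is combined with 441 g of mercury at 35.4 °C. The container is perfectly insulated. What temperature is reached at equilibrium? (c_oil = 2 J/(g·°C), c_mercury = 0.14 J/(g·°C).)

T_f ≈ 116.3 °C

T_f = Σ m_i c_i T_i / Σ m_i c_i:
T_f = (1864×119 + 61.74×35.4) / (1864 + 61.74)
    = 224002 / 1925.7 ≈ 116.32 °C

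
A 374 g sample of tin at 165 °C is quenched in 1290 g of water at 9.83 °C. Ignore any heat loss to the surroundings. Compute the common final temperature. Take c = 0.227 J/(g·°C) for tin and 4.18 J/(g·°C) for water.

T_f ≈ 12.2 °C

T_f is the heat-capacity-weighted average of the initial temperatures:
T_f = (84.9·165 + 5392.2·9.83) / (84.9 + 5392.2)
    = 67013 / 5477.1 ≈ 12.24 °C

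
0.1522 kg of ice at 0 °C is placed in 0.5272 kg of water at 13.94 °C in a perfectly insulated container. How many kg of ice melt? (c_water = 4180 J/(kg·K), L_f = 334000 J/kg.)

Water can give up m c ΔT = 0.5272×4180×13.94 = 30720 J before reaching 0 °C.
To melt every bit of ice: 0.1522×334000 = 50835 J.
30720 J < 50835 J, so only part of the ice melts and the system sits at 0 °C.
m_melted×334000 = 30720  ⇒  m_melted ≈ 0.09197 kg.

m_melted ≈ 0.092 kg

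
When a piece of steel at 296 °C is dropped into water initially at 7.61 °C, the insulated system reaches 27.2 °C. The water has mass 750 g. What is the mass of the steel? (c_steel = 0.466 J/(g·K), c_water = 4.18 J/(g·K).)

Setting the total heat transfer to zero:
m·0.466·(27.2 − 296) + 750·4.18·(27.2 − 7.61) = 0
-125.26 m = -61415
m = -61415/-125.26 ≈ 490.3 g

m ≈ 490 g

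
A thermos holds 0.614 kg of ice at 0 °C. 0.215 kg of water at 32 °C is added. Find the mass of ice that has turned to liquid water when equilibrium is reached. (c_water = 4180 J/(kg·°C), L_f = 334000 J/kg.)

m_melted ≈ 0.0861 kg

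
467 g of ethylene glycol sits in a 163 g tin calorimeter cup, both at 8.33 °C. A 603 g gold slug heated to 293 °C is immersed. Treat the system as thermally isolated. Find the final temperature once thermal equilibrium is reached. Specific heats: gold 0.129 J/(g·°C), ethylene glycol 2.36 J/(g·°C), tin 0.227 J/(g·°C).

T_f ≈ 26.5 °C

Energy conservation, ΣQ = 0:
603*0.129*(T − 293) + 467*2.36*(T − 8.33) + 163*0.227*(T − 8.33) = 0
77.79(T − 293) + 1102.1(T − 8.33) + 37(T − 8.33) = 0
(77.79 + 1102.1 + 37) T = 77.79*293 + 1102.1*8.33 + 37*8.33
T = 32280/1216.9 ≈ 26.53 °C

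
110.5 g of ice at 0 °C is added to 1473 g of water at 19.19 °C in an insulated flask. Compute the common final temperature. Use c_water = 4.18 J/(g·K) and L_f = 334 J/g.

T_f ≈ 12.3 °C

Net heat exchanged in the isolated system is zero:
melt ice: 110.5×334 = 36907
  warm the meltwater: 461.89 T
  water cools: 1473×4.18×(T − 19.19) = 6157.1(T − 19.19)
6619 T = 118156 − 36907 = 81249
T ≈ 12.27 °C (positive, so assuming full melt was valid).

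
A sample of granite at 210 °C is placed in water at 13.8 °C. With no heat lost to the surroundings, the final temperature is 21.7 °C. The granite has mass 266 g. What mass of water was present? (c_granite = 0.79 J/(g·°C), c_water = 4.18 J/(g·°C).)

m ≈ 1200 g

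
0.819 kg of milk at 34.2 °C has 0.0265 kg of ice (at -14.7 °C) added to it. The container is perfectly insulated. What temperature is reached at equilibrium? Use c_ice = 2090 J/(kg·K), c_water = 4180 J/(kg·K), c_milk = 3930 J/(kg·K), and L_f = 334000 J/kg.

T_f ≈ 30.2 °C

Setting the total heat transfer to zero:
ice -14.7→0 °C: 0.0265·2090·14.7 = 814.16; fusion: m_ice L_f = 0.0265·334000 = 8851; meltwater 0→T: 0.0265·4180·T = 110.77 T; milk cools: 0.819·3930·(T − 34.2) = 3218.7(T − 34.2)
3329.4 T = 110079 − 9665.2 = 100413
T ≈ 30.16 °C — above 0 °C, consistent with complete melting.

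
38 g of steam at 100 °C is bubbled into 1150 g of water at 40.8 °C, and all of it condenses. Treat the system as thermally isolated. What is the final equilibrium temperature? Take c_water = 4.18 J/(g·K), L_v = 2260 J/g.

T_f ≈ 60.0 °C

Conservation of energy gives ΣQ = 0:
latent heat released on condensation: 38×2260 = 85880; condensate cools 100→T: 38×4.18×(T − 100) = 158.84(T − 100); original water: 4807(T − 40.8)
4965.8 T = 85880 + 15884 + 196126 = 297890
T ≈ 59.99 °C (< 100 °C, so full condensation is consistent).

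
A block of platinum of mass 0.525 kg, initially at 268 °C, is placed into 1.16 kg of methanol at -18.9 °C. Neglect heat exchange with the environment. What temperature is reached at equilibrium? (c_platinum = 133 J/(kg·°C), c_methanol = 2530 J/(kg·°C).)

T_f ≈ -12.2 °C

Set heat shed by the hot body equal to heat absorbed by the cold body:
0.525×133×(268 − T) = 1.16×2530×(T − (-18.9))
69.83(268 − T) = 2934.8(T − (-18.9))
3004.6 T = -36755  ⇒  T ≈ -12.23 °C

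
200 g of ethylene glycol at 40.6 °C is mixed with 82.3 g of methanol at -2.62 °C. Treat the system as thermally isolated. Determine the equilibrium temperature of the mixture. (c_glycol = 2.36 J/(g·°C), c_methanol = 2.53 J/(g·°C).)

T_f ≈ 27.4 °C

Heat gained plus heat lost sum to zero:
200*2.36*(T − 40.6) + 82.3*2.53*(T − (-2.62)) = 0
472(T − 40.6) + 208.22(T − (-2.62)) = 0
680.22 T = 18618
T = 18618 / 680.22 = 27.4 °C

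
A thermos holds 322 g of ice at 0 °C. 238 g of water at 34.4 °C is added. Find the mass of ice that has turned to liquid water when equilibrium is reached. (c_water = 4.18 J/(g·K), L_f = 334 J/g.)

m_melted ≈ 102 g

Heat available from the water dropping to 0 °C: 238·4.18·34.4 = 34222 J.
Fully melting the ice requires m_ice L_f = 322·334 = 107548 J.
34222 J < 107548 J, so only part of the ice melts and the system sits at 0 °C.
m_melted·334 = 34222  ⇒  m_melted ≈ 102.5 g.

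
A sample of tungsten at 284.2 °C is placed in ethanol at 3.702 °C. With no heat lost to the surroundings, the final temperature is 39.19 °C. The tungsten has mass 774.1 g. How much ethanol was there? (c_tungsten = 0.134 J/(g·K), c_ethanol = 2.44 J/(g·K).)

Heat lost by the tungsten = heat gained by the ethanol:
774.1×0.134×(284.2 − 39.19) = m×2.44×(39.19 − 3.702)
86.59 m = 25415  ⇒  m ≈ 293.5 g

m ≈ 294 g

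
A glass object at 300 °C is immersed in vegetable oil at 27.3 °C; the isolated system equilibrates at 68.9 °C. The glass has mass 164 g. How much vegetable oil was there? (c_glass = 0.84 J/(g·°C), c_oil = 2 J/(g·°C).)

m ≈ 383 g

Taking heat into each body as positive, Σ m c ΔT = 0:
164×0.84×(68.9 − 300) + m×2×(68.9 − 27.3) = 0
83.2 m = 31836
m = 31836/83.2 ≈ 382.6 g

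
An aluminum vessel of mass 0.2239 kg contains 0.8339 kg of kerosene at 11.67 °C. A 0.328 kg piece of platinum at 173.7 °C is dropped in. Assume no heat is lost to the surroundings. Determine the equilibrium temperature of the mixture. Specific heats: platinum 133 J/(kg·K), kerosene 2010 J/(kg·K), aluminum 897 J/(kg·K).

Net heat exchanged in the isolated system is zero:
0.328×133×(T − 173.7) + 0.8339×2010×(T − 11.67) + 0.2239×897×(T − 11.67) = 0
43.62(T − 173.7) + 1676.1(T − 11.67) + 200.84(T − 11.67) = 0
(43.62 + 1676.1 + 200.84) T = 43.62×173.7 + 1676.1×11.67 + 200.84×11.67
T = 29482 / 1920.6 = 15.4 °C

T_f ≈ 15.4 °C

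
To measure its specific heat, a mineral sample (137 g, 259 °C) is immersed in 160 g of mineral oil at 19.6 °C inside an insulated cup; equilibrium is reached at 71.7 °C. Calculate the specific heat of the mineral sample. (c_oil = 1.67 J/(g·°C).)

c ≈ 0.543 J/(g·°C)

Heat lost by the mineral sample = heat gained by the oil:
137·c·(259 − 71.7) = 160·1.67·(71.7 − 19.6)
25660 c = 13921  ⇒  c ≈ 0.5425 J/(g·°C)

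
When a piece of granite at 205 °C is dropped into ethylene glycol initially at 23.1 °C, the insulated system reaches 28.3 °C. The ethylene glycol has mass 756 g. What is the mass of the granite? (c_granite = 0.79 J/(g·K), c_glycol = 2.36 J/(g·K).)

Conservation of energy gives ΣQ = 0:
m×0.79×(28.3 − 205) + 756×2.36×(28.3 − 23.1) = 0
-139.59 m = -9277.6
m = -9277.6/-139.59 ≈ 66.46 g

m ≈ 66.5 g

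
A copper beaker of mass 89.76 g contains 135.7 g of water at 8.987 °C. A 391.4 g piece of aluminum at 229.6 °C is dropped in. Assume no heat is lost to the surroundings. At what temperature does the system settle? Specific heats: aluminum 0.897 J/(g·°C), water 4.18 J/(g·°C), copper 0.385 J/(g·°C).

T_f ≈ 90.3 °C

Setting the total heat transfer to zero:
391.4×0.897×(T − 229.6) + 135.7×4.18×(T − 8.987) + 89.76×0.385×(T − 8.987) = 0
351.09(T − 229.6) + 567.23(T − 8.987) + 34.56(T − 8.987) = 0
(351.09 + 567.23 + 34.56) T = 351.09×229.6 + 567.23×8.987 + 34.56×8.987
T = 86018 / 952.87 = 90.3 °C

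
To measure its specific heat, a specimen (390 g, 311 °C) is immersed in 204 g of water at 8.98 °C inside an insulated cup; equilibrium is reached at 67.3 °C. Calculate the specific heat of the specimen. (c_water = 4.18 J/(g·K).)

c ≈ 0.523 J/(g·K)

Heat lost by the specimen = heat gained by the water:
390×c×(311 − 67.3) = 204×4.18×(67.3 − 8.98)
95043 c = 49731  ⇒  c ≈ 0.5232 J/(g·K)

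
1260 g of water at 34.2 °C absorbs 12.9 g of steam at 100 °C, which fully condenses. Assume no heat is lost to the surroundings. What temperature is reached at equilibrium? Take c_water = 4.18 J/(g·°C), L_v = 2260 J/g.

Energy conservation, ΣQ = 0:
latent heat released on condensation: 12.9×2260 = 29154; condensed water 100 °C→T: 53.92(T − 100); original water: 5266.8(T − 34.2)
5320.7 T = 29154 + 5392.2 + 180125 = 214671
T ≈ 40.35 °C (< 100 °C, so full condensation is consistent).

T_f ≈ 40.3 °C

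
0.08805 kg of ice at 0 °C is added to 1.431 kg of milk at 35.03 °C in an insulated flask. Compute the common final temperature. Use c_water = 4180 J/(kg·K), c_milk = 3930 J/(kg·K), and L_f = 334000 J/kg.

Let T be the final temperature. ΣQ_i = 0:
fusion: m_ice L_f = 0.08805·334000 = 29409
  meltwater 0→T: 0.08805·4180·T = 368.05 T
  milk cools: 1.431·3930·(T − 35.03) = 5623.8(T − 35.03)
5991.9 T = 197003 − 29409 = 167594
T ≈ 27.97 °C (positive, so assuming full melt was valid).

T_f ≈ 28.0 °C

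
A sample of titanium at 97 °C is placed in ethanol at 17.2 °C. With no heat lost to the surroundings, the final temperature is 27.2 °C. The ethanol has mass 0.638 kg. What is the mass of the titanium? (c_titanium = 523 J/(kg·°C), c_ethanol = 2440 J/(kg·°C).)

m ≈ 0.426 kg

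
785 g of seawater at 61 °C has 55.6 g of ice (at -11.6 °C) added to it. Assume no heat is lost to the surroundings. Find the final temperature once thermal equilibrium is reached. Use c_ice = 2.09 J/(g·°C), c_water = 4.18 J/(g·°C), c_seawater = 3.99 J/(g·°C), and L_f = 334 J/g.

Conservation of energy gives ΣQ = 0:
warm ice to 0 °C: 55.6×2.09×(0 − (-11.6)) = 1348
  latent heat to melt: 55.6×334 = 18570
  warm the meltwater: 232.41 T
  seawater: 3132.2(T − 61)
3364.6 T = 191061 − 19918 = 171143
T ≈ 50.87 °C (positive, so assuming full melt was valid).

T_f ≈ 50.9 °C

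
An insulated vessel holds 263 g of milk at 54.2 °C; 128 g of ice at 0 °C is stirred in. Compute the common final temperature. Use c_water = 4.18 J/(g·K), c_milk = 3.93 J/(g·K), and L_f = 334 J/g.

T_f ≈ 8.5 °C

Energy balance with sensible and latent terms:
melt ice: 128·334 = 42752
  warm the meltwater: 535.04 T
  milk: 1033.6(T − 54.2)
1568.6 T = 56021 − 42752 = 13269
T ≈ 8.46 °C (positive, so assuming full melt was valid).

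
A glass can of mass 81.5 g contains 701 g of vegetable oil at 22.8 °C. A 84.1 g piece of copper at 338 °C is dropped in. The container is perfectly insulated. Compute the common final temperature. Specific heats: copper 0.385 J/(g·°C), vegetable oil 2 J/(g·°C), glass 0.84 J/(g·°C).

T_f ≈ 29.6 °C

Energy conservation, ΣQ = 0:
84.1·0.385·(T − 338) + 701·2·(T − 22.8) + 81.5·0.84·(T − 22.8) = 0
32.38(T − 338) + 1402(T − 22.8) + 68.46(T − 22.8) = 0
1502.8 T = 44470
T = 44470/1502.8 ≈ 29.59 °C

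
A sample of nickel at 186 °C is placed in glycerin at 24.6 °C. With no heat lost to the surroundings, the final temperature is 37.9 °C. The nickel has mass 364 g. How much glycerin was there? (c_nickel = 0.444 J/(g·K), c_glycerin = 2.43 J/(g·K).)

m ≈ 741 g

|Q_nickel| = |Q_glycerin|:
364×0.444×(186 − 37.9) = m×2.43×(37.9 − 24.6)
32.32 m = 23935  ⇒  m ≈ 740.6 g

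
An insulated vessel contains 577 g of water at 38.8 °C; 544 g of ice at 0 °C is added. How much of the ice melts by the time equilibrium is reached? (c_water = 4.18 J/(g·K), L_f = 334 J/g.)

Cooling the water to 0 °C releases 577·4.18·38.8 = 93580 J.
Melting all 544 g of ice would need 544·334 = 181696 J.
93580 J < 181696 J, so only part of the ice melts and the system sits at 0 °C.
m_melt = 93580 / L_f = 280.2 g.

m_melted ≈ 280 g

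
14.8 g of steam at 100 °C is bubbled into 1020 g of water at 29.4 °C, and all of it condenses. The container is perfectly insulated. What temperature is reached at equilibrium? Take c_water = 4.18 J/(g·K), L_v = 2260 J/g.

T_f ≈ 38.1 °C

Conservation of energy gives ΣQ = 0:
latent heat released on condensation: 14.8×2260 = 33448
  condensed water 100 °C→T: 61.86(T − 100)
  water warms: 1020×4.18×(T − 29.4) = 4263.6(T − 29.4)
4325.5 T = 33448 + 6186.4 + 125350 = 164984
T ≈ 38.14 °C, under the boiling point, so the assumption holds.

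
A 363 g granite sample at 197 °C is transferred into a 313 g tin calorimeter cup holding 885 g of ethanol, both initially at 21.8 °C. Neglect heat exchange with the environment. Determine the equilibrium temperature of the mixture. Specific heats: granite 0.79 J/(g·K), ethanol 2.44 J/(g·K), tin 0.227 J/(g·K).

Setting the total heat transfer to zero:
363*0.79*(T − 197) + 885*2.44*(T − 21.8) + 313*0.227*(T − 21.8) = 0
286.77(T − 197) + 2159.4(T − 21.8) + 71.05(T − 21.8) = 0
2517.2 T = 105118
T ≈ 41.76 °C

T_f ≈ 41.8 °C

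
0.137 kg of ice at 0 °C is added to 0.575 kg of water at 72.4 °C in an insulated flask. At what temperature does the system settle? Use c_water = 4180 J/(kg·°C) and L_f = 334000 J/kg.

T_f ≈ 43.1 °C

Heat gained plus heat lost sum to zero:
latent heat to melt: 0.137·334000 = 45758; meltwater 0→T: 0.137·4180·T = 572.66 T; water cools: 0.575·4180·(T − 72.4) = 2403.5(T − 72.4)
2976.2 T = 174013 − 45758 = 128255
T ≈ 43.09 °C. Since T > 0 °C, the all-ice-melts assumption holds.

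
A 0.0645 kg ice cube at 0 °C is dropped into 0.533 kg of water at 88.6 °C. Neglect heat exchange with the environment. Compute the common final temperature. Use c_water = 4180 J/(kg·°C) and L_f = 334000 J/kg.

T_f ≈ 70.4 °C

Let T be the final temperature. ΣQ_i = 0:
melt ice: 0.0645·334000 = 21543
  meltwater 0→T: 0.0645·4180·T = 269.61 T
  water: 2227.9(T − 88.6)
2497.6 T = 197395 − 21543 = 175852
T ≈ 70.41 °C. Since T > 0 °C, the all-ice-melts assumption holds.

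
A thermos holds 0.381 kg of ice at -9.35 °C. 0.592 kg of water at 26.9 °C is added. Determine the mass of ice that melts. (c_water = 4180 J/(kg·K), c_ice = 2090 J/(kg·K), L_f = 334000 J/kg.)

m_melted ≈ 0.177 kg

Cooling the water to 0 °C releases 0.592·4180·26.9 = 66566 J.
Of that, 0.381·2090·9.35 = 7445.3 J goes to bring the ice to 0 °C, leaving 59120 J.
To melt every bit of ice: 0.381·334000 = 127254 J.
59120 J < 127254 J, so only part of the ice melts and the system sits at 0 °C.
Mass melted = 59120/334000 ≈ 0.177 kg.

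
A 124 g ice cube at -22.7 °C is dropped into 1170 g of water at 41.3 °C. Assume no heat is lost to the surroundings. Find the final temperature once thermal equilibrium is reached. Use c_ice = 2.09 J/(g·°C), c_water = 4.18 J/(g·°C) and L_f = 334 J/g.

T_f ≈ 28.6 °C

Setting the total heat transfer to zero:
warm ice to 0 °C: 124·2.09·(0 − (-22.7)) = 5882.9; melt ice: 124·334 = 41416; meltwater 0→T: 124·4.18·T = 518.32 T; water cools: 1170·4.18·(T − 41.3) = 4890.6(T − 41.3)
5408.9 T = 201982 − 47299 = 154683
T ≈ 28.60 °C. Since T > 0 °C, the all-ice-melts assumption holds.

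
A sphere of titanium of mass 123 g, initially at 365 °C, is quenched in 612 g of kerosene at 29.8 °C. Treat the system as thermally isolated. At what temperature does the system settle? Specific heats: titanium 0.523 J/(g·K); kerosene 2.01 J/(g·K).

T_f ≈ 46.5 °C

|Q_titanium| = |Q_kerosene|:
123·0.523·(365 − T) = 612·2.01·(T − 29.8)
64.33(365 − T) = 1230.1(T − 29.8)
1294.4 T = 60138  ⇒  T ≈ 46.46 °C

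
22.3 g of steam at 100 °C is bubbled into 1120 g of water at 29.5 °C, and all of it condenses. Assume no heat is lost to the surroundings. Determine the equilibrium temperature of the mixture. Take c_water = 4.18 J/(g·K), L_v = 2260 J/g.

T_f ≈ 41.4 °C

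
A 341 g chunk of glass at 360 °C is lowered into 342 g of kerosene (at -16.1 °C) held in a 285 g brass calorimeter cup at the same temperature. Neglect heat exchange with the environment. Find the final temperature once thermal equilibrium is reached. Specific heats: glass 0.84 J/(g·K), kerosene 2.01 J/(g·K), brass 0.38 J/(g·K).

Net heat exchanged in the isolated system is zero:
341·0.84·(T − 360) + 342·2.01·(T − (-16.1)) + 285·0.38·(T − (-16.1)) = 0
286.44(T − 360) + 687.42(T − (-16.1)) + 108.3(T − (-16.1)) = 0
1082.2 T = 90307
T = 90307/1082.2 ≈ 83.45 °C

T_f ≈ 83.5 °C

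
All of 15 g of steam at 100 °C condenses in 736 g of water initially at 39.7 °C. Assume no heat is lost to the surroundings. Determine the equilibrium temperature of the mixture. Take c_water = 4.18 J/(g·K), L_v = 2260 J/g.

T_f ≈ 51.7 °C

Energy balance with sensible and latent terms:
steam→water at 100 °C releases m L_v = 15·2260 = 33900; condensed water 100 °C→T: 62.7(T − 100); water warms: 736·4.18·(T − 39.7) = 3076.5(T − 39.7)
3139.2 T = 33900 + 6270 + 122136 = 162306
T ≈ 51.70 °C — below 100 °C, confirming all the steam condensed.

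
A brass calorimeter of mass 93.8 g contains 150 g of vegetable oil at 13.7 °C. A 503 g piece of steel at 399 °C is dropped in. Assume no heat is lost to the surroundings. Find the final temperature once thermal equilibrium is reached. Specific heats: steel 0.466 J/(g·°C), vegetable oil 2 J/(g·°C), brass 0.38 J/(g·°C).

T_f ≈ 172.1 °C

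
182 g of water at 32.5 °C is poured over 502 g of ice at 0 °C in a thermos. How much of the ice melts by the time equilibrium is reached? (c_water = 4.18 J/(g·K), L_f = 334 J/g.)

Heat available from the water dropping to 0 °C: 182·4.18·32.5 = 24725 J.
Fully melting the ice requires m_ice L_f = 502·334 = 167668 J.
24725 J < 167668 J, so only part of the ice melts and the system sits at 0 °C.
m_melt = 24725 / L_f = 74.03 g.

m_melted ≈ 74 g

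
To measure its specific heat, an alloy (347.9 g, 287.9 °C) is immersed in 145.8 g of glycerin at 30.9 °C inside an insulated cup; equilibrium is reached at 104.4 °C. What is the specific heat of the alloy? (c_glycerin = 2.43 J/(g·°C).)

c ≈ 0.408 J/(g·°C)

Net heat exchanged in the isolated system is zero:
347.9·c·(104.4 − 287.9) + 145.8·2.43·(104.4 − 30.9) = 0
-63840 c = -26041
c = -26041/-63840 ≈ 0.4079 J/(g·°C)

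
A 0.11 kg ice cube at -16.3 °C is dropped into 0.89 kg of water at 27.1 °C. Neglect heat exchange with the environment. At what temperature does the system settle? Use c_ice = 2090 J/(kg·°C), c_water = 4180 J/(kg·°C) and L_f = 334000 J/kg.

Sum of m c ΔT and latent-heat terms is zero:
warm ice to 0 °C: 0.11×2090×(0 − (-16.3)) = 3747.4
  melt ice: 0.11×334000 = 36740
  meltwater 0→T: 0.11×4180×T = 459.8 T
  water: 3720.2(T − 27.1)
4180 T = 100817 − 40487 = 60330
T ≈ 14.43 °C — above 0 °C, consistent with complete melting.

T_f ≈ 14.4 °C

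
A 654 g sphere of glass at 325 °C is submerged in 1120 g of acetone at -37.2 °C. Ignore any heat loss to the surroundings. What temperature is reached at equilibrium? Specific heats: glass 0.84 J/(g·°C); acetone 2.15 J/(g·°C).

Set heat shed by the hot body equal to heat absorbed by the cold body:
654*0.84*(325 − T) = 1120*2.15*(T − (-37.2))
549.36(325 − T) = 2408(T − (-37.2))
2957.4 T = 88964  ⇒  T ≈ 30.08 °C

T_f ≈ 30.1 °C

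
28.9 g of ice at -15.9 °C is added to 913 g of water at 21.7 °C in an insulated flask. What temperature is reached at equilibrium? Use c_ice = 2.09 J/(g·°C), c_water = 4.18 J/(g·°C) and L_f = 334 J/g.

Net heat exchanged in the isolated system is zero:
warm ice to 0 °C: 28.9×2.09×(0 − (-15.9)) = 960.38; fusion: m_ice L_f = 28.9×334 = 9652.6; meltwater 0→T: 28.9×4.18×T = 120.8 T; water: 3816.3(T − 21.7)
3937.1 T = 82815 − 10613 = 72202
T ≈ 18.34 °C. Since T > 0 °C, the all-ice-melts assumption holds.

T_f ≈ 18.3 °C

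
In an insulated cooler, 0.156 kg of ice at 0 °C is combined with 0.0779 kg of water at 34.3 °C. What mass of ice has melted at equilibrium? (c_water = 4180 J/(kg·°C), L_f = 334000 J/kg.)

Heat available from the water dropping to 0 °C: 0.0779×4180×34.3 = 11169 J.
Fully melting the ice requires m_ice L_f = 0.156×334000 = 52104 J.
Since 11169 < 52104 J, not all the ice melts; equilibrium is at 0 °C.
m_melt = 11169 / L_f = 0.03344 kg.

m_melted ≈ 0.0334 kg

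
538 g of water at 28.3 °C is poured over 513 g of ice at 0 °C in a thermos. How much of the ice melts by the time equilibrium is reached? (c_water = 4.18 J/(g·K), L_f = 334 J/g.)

Cooling the water to 0 °C releases 538·4.18·28.3 = 63642 J.
Melting all 513 g of ice would need 513·334 = 171342 J.
That's not enough to melt it all — equilibrium is at 0 °C with ice remaining.
m_melt = 63642 / L_f = 190.5 g.

m_melted ≈ 191 g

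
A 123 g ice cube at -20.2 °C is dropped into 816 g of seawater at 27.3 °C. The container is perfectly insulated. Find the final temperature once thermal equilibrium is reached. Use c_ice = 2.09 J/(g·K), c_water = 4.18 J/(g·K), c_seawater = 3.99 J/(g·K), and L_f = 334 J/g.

Let T be the final temperature. ΣQ_i = 0:
warm ice to 0 °C: 123×2.09×(0 − (-20.2)) = 5192.8
  latent heat to melt: 123×334 = 41082
  warm the meltwater: 514.14 T
  seawater cools: 816×3.99×(T − 27.3) = 3255.8(T − 27.3)
3770 T = 88884 − 46275 = 42610
T ≈ 11.30 °C (positive, so assuming full melt was valid).

T_f ≈ 11.3 °C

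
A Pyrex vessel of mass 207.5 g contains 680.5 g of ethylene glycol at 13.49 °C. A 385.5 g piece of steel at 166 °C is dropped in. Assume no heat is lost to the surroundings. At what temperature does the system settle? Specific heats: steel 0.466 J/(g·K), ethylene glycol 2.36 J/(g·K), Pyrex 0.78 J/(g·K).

Heat gained plus heat lost sum to zero:
385.5*0.466*(T − 166) + 680.5*2.36*(T − 13.49) + 207.5*0.78*(T − 13.49) = 0
179.64(T − 166) + 1606(T − 13.49) + 161.85(T − 13.49) = 0
1947.5 T = 53669
T = 53669 / 1947.5 = 27.6 °C

T_f ≈ 27.6 °C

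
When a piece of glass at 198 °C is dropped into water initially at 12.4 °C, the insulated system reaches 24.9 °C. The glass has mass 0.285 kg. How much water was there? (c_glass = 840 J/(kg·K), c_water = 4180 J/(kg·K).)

m ≈ 0.793 kg

Setting the total heat transfer to zero:
0.285×840×(24.9 − 198) + m×4180×(24.9 − 12.4) = 0
52250 m = 41440
m = 41440/52250 ≈ 0.7931 kg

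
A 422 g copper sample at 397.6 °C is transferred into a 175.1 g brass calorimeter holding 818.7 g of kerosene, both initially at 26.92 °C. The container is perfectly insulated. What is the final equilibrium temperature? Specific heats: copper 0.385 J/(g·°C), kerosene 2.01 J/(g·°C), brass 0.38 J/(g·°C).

Energy conservation, ΣQ = 0:
422×0.385×(T − 397.6) + 818.7×2.01×(T − 26.92) + 175.1×0.38×(T − 26.92) = 0
1874.6 T = 110688
T = 110688/1874.6 ≈ 59.05 °C

T_f ≈ 59.0 °C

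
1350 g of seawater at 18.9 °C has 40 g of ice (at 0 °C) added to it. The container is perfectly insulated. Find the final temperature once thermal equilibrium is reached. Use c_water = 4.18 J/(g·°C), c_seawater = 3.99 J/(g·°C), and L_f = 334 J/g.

T_f ≈ 15.9 °C

Taking heat into each body as positive, Σ m c ΔT = 0:
latent heat to melt: 40×334 = 13360; warm the meltwater: 167.2 T; seawater: 5386.5(T − 18.9)
5553.7 T = 101805 − 13360 = 88445
T ≈ 15.93 °C — above 0 °C, consistent with complete melting.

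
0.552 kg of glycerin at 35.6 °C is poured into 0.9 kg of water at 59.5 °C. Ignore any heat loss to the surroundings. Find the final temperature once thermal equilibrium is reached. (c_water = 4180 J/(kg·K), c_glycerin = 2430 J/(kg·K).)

Net heat exchanged in the isolated system is zero:
0.9·4180·(T − 59.5) + 0.552·2430·(T − 35.6) = 0
3762(T − 59.5) + 1341.4(T − 35.6) = 0
5103.4 T = 271591
T = 271591/5103.4 ≈ 53.22 °C

T_f ≈ 53.2 °C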